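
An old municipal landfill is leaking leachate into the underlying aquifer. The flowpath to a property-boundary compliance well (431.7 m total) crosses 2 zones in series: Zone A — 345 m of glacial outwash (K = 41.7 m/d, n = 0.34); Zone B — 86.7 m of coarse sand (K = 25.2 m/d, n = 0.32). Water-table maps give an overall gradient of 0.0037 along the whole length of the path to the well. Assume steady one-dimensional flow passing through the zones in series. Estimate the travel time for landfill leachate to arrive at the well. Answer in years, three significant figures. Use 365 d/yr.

2.91 years

Steady 1-D flow in series ⇒ the Darcy flux q is identical in every zone and the zone head losses add (resistances L/K in series).
Σ(L/K) = 345/41.7 + 86.7/25.2 = 8.273 + 3.440 = 11.71 d
K_eq = L_total / Σ(L/K) = 431.7 / 11.71 = 36.85 m/d
q = K_eq · i = 36.85 × 0.0037 = 0.1364 m/d (same in every zone)
Zone A: v = q/n = 0.1364/0.34 = 0.4011 m/d → t_A = 345/0.4011 = 860.2 d
Zone B: v = q/n = 0.1364/0.32 = 0.4261 m/d → t_B = 86.7/0.4261 = 203.5 d
Total t = 860.2 + 203.5 = 1064 d
   = 1064 / 365 = 2.91 yr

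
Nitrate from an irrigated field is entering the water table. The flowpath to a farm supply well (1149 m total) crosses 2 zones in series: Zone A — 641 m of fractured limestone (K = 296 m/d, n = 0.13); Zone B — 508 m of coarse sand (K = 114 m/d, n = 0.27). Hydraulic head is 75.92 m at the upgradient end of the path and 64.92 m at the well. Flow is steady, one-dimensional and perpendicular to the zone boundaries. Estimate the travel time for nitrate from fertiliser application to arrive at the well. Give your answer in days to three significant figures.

133 days

Total head drop ΔH = 75.92 − 64.92 = 11.00 m
Continuity: the same q passes through each zone, so ΔH = q·Σ(L_j/K_j) — the zones act as resistances in series.
Σ(L/K) = 641/296 + 508/114 = 2.166 + 4.456 = 6.622 d
q = ΔH / Σ(L/K) = 11.00 / 6.622 = 1.661 m/d (same in every zone)
Zone A: v = q/n = 1.661/0.13 = 12.78 m/d → t_A = 641/12.78 = 50.16 d
Zone B: v = q/n = 1.661/0.27 = 6.153 m/d → t_B = 508/6.153 = 82.57 d
Total t = 50.16 + 82.57 = 132.7 d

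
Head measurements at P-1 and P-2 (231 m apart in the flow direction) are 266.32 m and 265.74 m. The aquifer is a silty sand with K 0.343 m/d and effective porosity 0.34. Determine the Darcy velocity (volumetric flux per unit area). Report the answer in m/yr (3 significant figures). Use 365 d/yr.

Hydraulic gradient i = (266.32 − 265.74) / 231 = 0.58 / 231 = 0.002511
Specific discharge q = 0.343 × 0.002511 = 8.612e-4 m/d
   = 8.612e-4 × 365 = 0.314 m/yr

0.314 m/yr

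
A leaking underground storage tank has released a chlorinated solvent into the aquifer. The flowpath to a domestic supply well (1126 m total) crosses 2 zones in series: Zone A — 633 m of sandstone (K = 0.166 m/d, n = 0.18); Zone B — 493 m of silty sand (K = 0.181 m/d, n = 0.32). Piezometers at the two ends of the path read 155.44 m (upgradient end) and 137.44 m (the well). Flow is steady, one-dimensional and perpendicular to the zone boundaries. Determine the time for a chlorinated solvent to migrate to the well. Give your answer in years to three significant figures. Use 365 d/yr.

Total head drop ΔH = 155.44 − 137.44 = 18.00 m
Continuity: the same q passes through each zone, so ΔH = q·Σ(L_j/K_j) — the zones act as resistances in series.
Σ(L/K) = 633/0.166 + 493/0.181 = 3813 + 2724 = 6537 d
q = ΔH / Σ(L/K) = 18.00 / 6537 = 0.002754 m/d (same in every zone)
Zone A: v = q/n = 0.002754/0.18 = 0.01530 m/d → t_A = 633/0.01530 = 41380 d
Zone B: v = q/n = 0.002754/0.32 = 0.008605 m/d → t_B = 493/0.008605 = 57290 d
Total t = 41380 + 57290 = 98670 d
   = 98670 / 365 = 270 yr

270 years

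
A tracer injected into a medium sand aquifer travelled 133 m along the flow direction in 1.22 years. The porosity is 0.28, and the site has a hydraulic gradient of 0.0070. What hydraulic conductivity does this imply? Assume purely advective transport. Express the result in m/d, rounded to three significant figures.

t = 1.22 years = 445.3 d
v = L / t = 133 / 445.3 = 0.2987 m/d
K = v · n / i = 0.2987 × 0.28 / 0.0070 = 11.9 m/d

11.9 m/d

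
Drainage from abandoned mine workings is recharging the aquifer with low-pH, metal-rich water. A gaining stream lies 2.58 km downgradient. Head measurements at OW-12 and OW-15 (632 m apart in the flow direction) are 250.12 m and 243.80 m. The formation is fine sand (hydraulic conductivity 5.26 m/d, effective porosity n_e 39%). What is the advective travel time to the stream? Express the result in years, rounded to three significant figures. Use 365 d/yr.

Hydraulic gradient i = (250.12 − 243.80) / 632 = 6.32 / 632 = 0.01000
Specific discharge q = 5.26 × 0.01000 = 0.05260 m/d
v_s = q/n_e = 0.05260/0.39 = 0.1349 m/d
L = 2.58 km = 2580 m
t = L / v = 2580 / 0.1349 = 19130 d
   = 19130 / 365 = 52.4 yr

52.4 years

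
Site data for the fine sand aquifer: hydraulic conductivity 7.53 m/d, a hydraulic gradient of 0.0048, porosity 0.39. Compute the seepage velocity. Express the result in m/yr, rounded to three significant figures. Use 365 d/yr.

q = Ki = 7.53 × 0.0048 = 0.03614 m/d
v = Ki/n = 7.53·0.0048/0.39 = 0.09268 m/d
   = 0.09268 × 365 = 33.8 m/yr

33.8 m/yr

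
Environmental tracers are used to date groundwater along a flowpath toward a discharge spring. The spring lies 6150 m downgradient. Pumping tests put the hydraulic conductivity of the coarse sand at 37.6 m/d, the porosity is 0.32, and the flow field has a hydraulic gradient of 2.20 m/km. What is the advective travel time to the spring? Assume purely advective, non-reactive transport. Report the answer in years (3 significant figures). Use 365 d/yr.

65.2 years

Darcy flux q = K·i = 37.6 × 0.0022 = 0.08272 m/d
Average linear velocity = 0.08272 / 0.32 = 0.2585 m/d
t = L / v = 6150 / 0.2585 = 23790 d
   = 23790 / 365 = 65.2 yr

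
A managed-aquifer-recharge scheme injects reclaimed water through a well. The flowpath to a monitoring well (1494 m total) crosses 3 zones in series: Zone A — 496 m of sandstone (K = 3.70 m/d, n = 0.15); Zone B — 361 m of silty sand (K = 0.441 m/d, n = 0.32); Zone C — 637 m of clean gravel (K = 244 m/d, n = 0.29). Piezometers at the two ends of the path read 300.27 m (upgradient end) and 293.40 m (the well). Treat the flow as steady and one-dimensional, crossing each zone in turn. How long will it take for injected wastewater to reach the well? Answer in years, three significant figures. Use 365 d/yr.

143 years

Total head drop ΔH = 300.27 − 293.40 = 6.87 m
Steady 1-D flow in series ⇒ the Darcy flux q is identical in every zone and the zone head losses add (resistances L/K in series).
Σ(L/K) = 496/3.70 + 361/0.441 + 637/244 = 134.1 + 818.6 + 2.611 = 955.3 d
q = ΔH / Σ(L/K) = 6.87 / 955.3 = 0.007192 m/d (same in every zone)
Zone A: v = q/n = 0.007192/0.15 = 0.04795 m/d → t_A = 496/0.04795 = 10350 d
Zone B: v = q/n = 0.007192/0.32 = 0.02247 m/d → t_B = 361/0.02247 = 16060 d
Zone C: v = q/n = 0.007192/0.29 = 0.02480 m/d → t_C = 637/0.02480 = 25690 d
Total t = 10350 + 16060 + 25690 = 52090 d
   = 52090 / 365 = 143 yr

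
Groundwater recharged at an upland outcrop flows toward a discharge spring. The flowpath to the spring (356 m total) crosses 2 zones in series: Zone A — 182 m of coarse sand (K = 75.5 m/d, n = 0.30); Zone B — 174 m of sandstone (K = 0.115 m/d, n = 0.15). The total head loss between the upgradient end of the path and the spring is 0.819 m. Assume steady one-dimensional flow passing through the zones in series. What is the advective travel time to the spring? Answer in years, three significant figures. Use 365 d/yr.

409 years

Steady 1-D flow in series ⇒ the Darcy flux q is identical in every zone and the zone head losses add (resistances L/K in series).
Σ(L/K) = 182/75.5 + 174/0.115 = 2.411 + 1513 = 1515 d
q = ΔH / Σ(L/K) = 0.819 / 1515 = 5.404e-4 m/d (same in every zone)
Zone A: v = q/n = 5.404e-4/0.30 = 0.001801 m/d → t_A = 182/0.001801 = 101000 d
Zone B: v = q/n = 5.404e-4/0.15 = 0.003603 m/d → t_B = 174/0.003603 = 48290 d
Total t = 101000 + 48290 = 149300 d
   = 149300 / 365 = 409 yr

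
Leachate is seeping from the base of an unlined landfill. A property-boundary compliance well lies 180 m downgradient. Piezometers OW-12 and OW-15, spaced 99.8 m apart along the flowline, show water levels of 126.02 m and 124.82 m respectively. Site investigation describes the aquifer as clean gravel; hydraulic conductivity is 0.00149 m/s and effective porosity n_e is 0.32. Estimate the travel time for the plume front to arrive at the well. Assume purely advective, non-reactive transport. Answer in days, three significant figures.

Hydraulic gradient i = (126.02 − 124.82) / 99.8 = 1.20 / 99.8 = 0.01202
K = 0.00149 m/s × 86400 s/d = 128.7 m/d
Darcy flux q = K·i = 128.7 × 0.01202 = 1.548 m/d
v_s = q/n_e = 1.548/0.32 = 4.837 m/d
t = L / v = 180 / 4.837 = 37.21 d

37.2 days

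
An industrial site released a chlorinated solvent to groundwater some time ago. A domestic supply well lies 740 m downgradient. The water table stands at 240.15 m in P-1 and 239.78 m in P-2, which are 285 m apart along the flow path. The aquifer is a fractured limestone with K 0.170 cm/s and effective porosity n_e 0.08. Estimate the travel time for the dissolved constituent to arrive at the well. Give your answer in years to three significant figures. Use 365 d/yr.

Hydraulic gradient i = (240.15 − 239.78) / 285 = 0.37 / 285 = 0.001298
K = 0.170 cm/s × 864 = 146.9 m/d
Specific discharge q = 146.9 × 0.001298 = 0.1907 m/d
Seepage velocity v = q / n = 0.1907 / 0.08 = 2.384 m/d
t = L / v = 740 / 2.384 = 310.5 d
   = 310.5 / 365 = 0.851 yr

0.851 years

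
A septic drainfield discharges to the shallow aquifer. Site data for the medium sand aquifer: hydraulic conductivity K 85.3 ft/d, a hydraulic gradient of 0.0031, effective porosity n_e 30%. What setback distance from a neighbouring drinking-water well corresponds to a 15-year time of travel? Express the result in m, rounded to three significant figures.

1470 m

K = 85.3 ft/d × 0.3048 = 26.00 m/d
Darcy flux q = K·i = 26.00 × 0.0031 = 0.08060 m/d
Average linear velocity = 0.08060 / 0.30 = 0.2687 m/d
T = 15 yr × 365 = 5475 d
L = v × T = 0.2687 × 5475 = 1471 m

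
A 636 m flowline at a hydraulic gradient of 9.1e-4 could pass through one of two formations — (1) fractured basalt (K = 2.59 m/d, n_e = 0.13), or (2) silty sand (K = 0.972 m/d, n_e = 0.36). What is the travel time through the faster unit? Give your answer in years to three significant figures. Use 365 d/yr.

96.1 years

Unit 1 (fractured basalt): v = 2.59×9.1e-4/0.13 = 0.01813 m/d, t = 636/0.01813 = 35080 d
Unit 2 (silty sand): v = 0.972×9.1e-4/0.36 = 0.002457 m/d, t = 636/0.002457 = 258900 d
Faster: 35080 d / 365 = 96.1 yr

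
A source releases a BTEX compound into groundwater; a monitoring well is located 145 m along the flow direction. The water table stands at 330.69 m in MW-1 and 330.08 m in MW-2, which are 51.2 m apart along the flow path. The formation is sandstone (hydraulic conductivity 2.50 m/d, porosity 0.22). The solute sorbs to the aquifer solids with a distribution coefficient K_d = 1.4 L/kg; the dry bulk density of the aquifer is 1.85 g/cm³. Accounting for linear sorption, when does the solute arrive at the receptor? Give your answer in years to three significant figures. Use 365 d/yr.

37.5 years

Hydraulic gradient i = (330.69 − 330.08) / 51.2 = 0.61 / 51.2 = 0.01191
Specific discharge q = 2.50 × 0.01191 = 0.02979 m/d
Average linear velocity = 0.02979 / 0.22 = 0.1354 m/d
Retardation R = 1 + ρ_b·K_d/n = 1 + 1.85×1.4/0.22 = 12.77
Contaminant velocity v_c = v/R = 0.1354/12.77 = 0.01060 m/d
t = L/v_c = 145/0.01060 = 13680 d
   = 13680/365 = 37.5 yr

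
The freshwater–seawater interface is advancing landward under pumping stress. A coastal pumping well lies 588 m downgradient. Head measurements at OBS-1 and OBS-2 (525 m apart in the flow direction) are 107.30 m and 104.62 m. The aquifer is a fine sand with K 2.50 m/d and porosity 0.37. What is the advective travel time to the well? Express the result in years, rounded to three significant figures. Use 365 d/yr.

Hydraulic gradient i = (107.30 − 104.62) / 525 = 2.68 / 525 = 0.005105
Darcy flux q = K·i = 2.50 × 0.005105 = 0.01276 m/d
v = Ki/n = 2.50·0.005105/0.37 = 0.03449 m/d
t = L / v = 588 / 0.03449 = 17050 d
   = 17050 / 365 = 46.7 yr

46.7 years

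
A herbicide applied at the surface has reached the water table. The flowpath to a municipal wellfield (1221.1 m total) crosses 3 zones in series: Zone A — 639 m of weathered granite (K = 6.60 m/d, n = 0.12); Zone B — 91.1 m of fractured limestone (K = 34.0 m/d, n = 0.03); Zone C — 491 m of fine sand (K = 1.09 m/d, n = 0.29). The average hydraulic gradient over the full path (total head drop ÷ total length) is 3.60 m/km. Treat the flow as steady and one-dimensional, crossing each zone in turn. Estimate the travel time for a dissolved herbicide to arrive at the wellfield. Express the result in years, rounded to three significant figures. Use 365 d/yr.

76.0 years

For zones in series the flux q is common to all zones; the equivalent conductivity is the harmonic (thickness-weighted) mean, K_eq = L_total / Σ(L_j/K_j).
Σ(L/K) = 639/6.60 + 91.1/34.0 + 491/1.09 = 96.82 + 2.679 + 450.5 = 550.0 d
K_eq = L_total / Σ(L/K) = 1221.1 / 550.0 = 2.220 m/d
q = K_eq · i = 2.220 × 0.0036 = 0.007993 m/d (same in every zone)
Zone A: v = q/n = 0.007993/0.12 = 0.06661 m/d → t_A = 639/0.06661 = 9593 d
Zone B: v = q/n = 0.007993/0.03 = 0.2664 m/d → t_B = 91.1/0.2664 = 341.9 d
Zone C: v = q/n = 0.007993/0.29 = 0.02756 m/d → t_C = 491/0.02756 = 17810 d
Total t = 9593 + 341.9 + 17810 = 27750 d
   = 27750 / 365 = 76.0 yr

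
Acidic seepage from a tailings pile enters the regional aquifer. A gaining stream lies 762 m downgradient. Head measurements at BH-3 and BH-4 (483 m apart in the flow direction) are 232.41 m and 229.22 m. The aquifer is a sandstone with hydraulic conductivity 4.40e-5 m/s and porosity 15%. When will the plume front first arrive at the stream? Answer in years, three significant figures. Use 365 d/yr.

Hydraulic gradient i = (232.41 − 229.22) / 483 = 3.19 / 483 = 0.006605
K = 4.40e-5 m/s × 86400 s/d = 3.802 m/d
Darcy flux q = K·i = 3.802 × 0.006605 = 0.02511 m/d
Average linear velocity = 0.02511 / 0.15 = 0.1674 m/d
t = L / v = 762 / 0.1674 = 4552 d
   = 4552 / 365 = 12.5 yr

12.5 years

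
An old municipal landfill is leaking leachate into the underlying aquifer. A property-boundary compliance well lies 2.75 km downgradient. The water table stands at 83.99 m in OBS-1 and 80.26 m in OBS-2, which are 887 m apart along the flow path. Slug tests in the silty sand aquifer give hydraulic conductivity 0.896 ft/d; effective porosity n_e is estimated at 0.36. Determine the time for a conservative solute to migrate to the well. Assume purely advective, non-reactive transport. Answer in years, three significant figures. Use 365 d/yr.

Hydraulic gradient i = (83.99 − 80.26) / 887 = 3.73 / 887 = 0.004205
K = 0.896 ft/d × 0.3048 = 0.2731 m/d
Specific discharge q = 0.2731 × 0.004205 = 0.001148 m/d
Seepage velocity v = q / n = 0.001148 / 0.36 = 0.003190 m/d
L = 2.75 km = 2750 m
t = L / v = 2750 / 0.003190 = 862000 d
   = 862000 / 365 = 2360 yr

2360 years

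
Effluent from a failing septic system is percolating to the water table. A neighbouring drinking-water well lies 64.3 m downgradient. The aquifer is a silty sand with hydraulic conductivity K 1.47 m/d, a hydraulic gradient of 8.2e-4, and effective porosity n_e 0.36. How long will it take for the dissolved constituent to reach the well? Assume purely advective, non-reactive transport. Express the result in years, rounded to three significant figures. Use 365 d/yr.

52.6 years

Darcy flux q = K·i = 1.47 × 8.2e-4 = 0.001205 m/d
v = Ki/n = 1.47·8.2e-4/0.36 = 0.003348 m/d
t = L / v = 64.3 / 0.003348 = 19200 d
   = 19200 / 365 = 52.6 yr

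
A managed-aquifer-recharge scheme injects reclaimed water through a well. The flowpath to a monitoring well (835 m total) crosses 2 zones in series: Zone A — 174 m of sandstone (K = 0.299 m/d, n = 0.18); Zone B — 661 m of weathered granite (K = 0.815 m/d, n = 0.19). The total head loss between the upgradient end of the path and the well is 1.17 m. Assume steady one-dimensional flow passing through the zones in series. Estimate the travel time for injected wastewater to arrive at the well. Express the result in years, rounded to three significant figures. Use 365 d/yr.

Steady 1-D flow in series ⇒ the Darcy flux q is identical in every zone and the zone head losses add (resistances L/K in series).
Σ(L/K) = 174/0.299 + 661/0.815 = 581.9 + 811.0 = 1393 d
q = ΔH / Σ(L/K) = 1.17 / 1393 = 8.399e-4 m/d (same in every zone)
Zone A: v = q/n = 8.399e-4/0.18 = 0.004666 m/d → t_A = 174/0.004666 = 37290 d
Zone B: v = q/n = 8.399e-4/0.19 = 0.004421 m/d → t_B = 661/0.004421 = 149500 d
Total t = 37290 + 149500 = 186800 d
   = 186800 / 365 = 512 yr

512 years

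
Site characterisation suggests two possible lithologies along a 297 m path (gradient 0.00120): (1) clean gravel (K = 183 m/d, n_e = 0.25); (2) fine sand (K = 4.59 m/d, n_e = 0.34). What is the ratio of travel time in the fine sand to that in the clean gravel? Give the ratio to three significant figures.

54.2

Unit 1 (clean gravel): v = 183×0.0012/0.25 = 0.8784 m/d, t = 297/0.8784 = 338.1 d
Unit 2 (fine sand): v = 4.59×0.0012/0.34 = 0.01620 m/d, t = 297/0.01620 = 18330 d
t(fine sand) / t(clean gravel) = 18330/338.1 = 54.2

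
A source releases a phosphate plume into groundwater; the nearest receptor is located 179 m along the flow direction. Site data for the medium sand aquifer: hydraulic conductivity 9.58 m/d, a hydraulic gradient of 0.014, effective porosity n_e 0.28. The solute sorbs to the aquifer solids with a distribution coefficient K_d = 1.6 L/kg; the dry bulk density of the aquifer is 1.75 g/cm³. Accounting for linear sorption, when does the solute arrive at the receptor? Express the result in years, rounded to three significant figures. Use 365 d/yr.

Specific discharge q = 9.58 × 0.014 = 0.1341 m/d
Seepage velocity v = q / n = 0.1341 / 0.28 = 0.4790 m/d
Retardation R = 1 + ρ_b·K_d/n = 1 + 1.75×1.6/0.28 = 11.00
Contaminant velocity v_c = v/R = 0.4790/11.00 = 0.04355 m/d
t = L/v_c = 179/0.04355 = 4111 d
   = 4111/365 = 11.3 yr

11.3 years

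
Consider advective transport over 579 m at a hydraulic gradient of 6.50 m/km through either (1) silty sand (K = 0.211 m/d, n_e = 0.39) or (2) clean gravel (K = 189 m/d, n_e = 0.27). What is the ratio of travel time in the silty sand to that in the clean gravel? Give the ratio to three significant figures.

1290

Unit 1 (silty sand): v = 0.211×0.0065/0.39 = 0.003517 m/d, t = 579/0.003517 = 164600 d
Unit 2 (clean gravel): v = 189×0.0065/0.27 = 4.550 m/d, t = 579/4.550 = 127.3 d
t(silty sand) / t(clean gravel) = 164600/127.3 = 1290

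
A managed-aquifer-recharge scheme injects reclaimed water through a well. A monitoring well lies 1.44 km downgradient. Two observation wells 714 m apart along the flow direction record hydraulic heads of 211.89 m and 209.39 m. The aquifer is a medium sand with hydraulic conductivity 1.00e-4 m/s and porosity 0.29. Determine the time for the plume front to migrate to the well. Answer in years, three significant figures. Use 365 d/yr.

37.8 years

Hydraulic gradient i = (211.89 − 209.39) / 714 = 2.50 / 714 = 0.003501
K = 1.00e-4 m/s × 86400 s/d = 8.640 m/d
Darcy flux q = K·i = 8.640 × 0.003501 = 0.03025 m/d
v_s = q/n_e = 0.03025/0.29 = 0.1043 m/d
L = 1.44 km = 1440 m
t = L / v = 1440 / 0.1043 = 13800 d
   = 13800 / 365 = 37.8 yr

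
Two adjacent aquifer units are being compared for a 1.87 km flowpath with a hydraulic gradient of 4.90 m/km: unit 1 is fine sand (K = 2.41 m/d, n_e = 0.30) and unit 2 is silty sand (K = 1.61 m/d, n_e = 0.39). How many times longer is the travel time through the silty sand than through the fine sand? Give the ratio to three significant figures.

1.95

Unit 1 (fine sand): v = 2.41×0.0049/0.30 = 0.03936 m/d, t = 1870/0.03936 = 47510 d
Unit 2 (silty sand): v = 1.61×0.0049/0.39 = 0.02023 m/d, t = 1870/0.02023 = 92450 d
t(silty sand) / t(fine sand) = 92450/47510 = 1.95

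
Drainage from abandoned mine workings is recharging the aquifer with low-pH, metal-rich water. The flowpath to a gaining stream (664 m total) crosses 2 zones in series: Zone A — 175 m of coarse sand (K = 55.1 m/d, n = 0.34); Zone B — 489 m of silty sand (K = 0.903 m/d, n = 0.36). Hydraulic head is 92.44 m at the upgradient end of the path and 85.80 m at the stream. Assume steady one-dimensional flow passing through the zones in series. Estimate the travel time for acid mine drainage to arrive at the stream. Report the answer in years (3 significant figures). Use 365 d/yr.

52.9 years

Total head drop ΔH = 92.44 − 85.80 = 6.64 m
Steady 1-D flow in series ⇒ the Darcy flux q is identical in every zone and the zone head losses add (resistances L/K in series).
Σ(L/K) = 175/55.1 + 489/0.903 = 3.176 + 541.5 = 544.7 d
q = ΔH / Σ(L/K) = 6.64 / 544.7 = 0.01219 m/d (same in every zone)
Zone A: v = q/n = 0.01219/0.34 = 0.03585 m/d → t_A = 175/0.03585 = 4881 d
Zone B: v = q/n = 0.01219/0.36 = 0.03386 m/d → t_B = 489/0.03386 = 14440 d
Total t = 4881 + 14440 = 19320 d
   = 19320 / 365 = 52.9 yr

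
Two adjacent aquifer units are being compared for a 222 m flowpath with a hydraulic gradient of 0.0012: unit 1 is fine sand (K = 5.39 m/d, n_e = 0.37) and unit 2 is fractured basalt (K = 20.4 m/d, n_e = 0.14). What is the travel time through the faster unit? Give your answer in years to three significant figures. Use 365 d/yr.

Unit 1 (fine sand): v = 5.39×0.0012/0.37 = 0.01748 m/d, t = 222/0.01748 = 12700 d
Unit 2 (fractured basalt): v = 20.4×0.0012/0.14 = 0.1749 m/d, t = 222/0.1749 = 1270 d
Faster: 1270 d / 365 = 3.48 yr

3.48 years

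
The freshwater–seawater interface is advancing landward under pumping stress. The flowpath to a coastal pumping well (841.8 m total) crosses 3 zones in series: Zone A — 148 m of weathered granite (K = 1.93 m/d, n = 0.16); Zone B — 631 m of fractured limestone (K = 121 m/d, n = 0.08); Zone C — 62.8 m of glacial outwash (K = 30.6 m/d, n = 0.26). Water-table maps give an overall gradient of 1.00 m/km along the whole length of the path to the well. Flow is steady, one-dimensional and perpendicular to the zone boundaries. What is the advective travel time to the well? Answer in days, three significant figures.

9020 days

For zones in series the flux q is common to all zones; the equivalent conductivity is the harmonic (thickness-weighted) mean, K_eq = L_total / Σ(L_j/K_j).
Σ(L/K) = 148/1.93 + 631/121 + 62.8/30.6 = 76.68 + 5.215 + 2.052 = 83.95 d
K_eq = L_total / Σ(L/K) = 841.8 / 83.95 = 10.03 m/d
q = K_eq · i = 10.03 × 0.0010 = 0.01003 m/d (same in every zone)
Zone A: v = q/n = 0.01003/0.16 = 0.06267 m/d → t_A = 148/0.06267 = 2362 d
Zone B: v = q/n = 0.01003/0.08 = 0.1253 m/d → t_B = 631/0.1253 = 5034 d
Zone C: v = q/n = 0.01003/0.26 = 0.03857 m/d → t_C = 62.8/0.03857 = 1628 d
Total t = 2362 + 5034 + 1628 = 9024 d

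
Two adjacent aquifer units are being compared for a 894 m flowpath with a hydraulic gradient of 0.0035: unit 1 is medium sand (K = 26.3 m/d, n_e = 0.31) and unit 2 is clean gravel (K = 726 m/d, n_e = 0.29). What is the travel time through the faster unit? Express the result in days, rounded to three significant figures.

Unit 1 (medium sand): v = 26.3×0.0035/0.31 = 0.2969 m/d, t = 894/0.2969 = 3011 d
Unit 2 (clean gravel): v = 726×0.0035/0.29 = 8.762 m/d, t = 894/8.762 = 102.0 d
Faster unit: t = 102 d

102 days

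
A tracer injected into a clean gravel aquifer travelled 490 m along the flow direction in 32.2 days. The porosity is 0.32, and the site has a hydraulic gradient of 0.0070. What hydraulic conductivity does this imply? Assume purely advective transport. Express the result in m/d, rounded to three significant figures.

v = L / t = 490 / 32.2 = 15.22 m/d
K = v · n / i = 15.22 × 0.32 / 0.0070 = 696 m/d

696 m/d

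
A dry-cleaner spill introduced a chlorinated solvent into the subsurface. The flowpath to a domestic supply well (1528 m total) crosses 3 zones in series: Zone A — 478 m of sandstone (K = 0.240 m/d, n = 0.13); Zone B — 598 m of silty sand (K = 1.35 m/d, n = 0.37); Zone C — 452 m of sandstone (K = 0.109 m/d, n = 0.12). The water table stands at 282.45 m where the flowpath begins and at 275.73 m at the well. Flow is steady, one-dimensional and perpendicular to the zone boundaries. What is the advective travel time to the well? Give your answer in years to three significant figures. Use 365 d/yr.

Total head drop ΔH = 282.45 − 275.73 = 6.72 m
Continuity: the same q passes through each zone, so ΔH = q·Σ(L_j/K_j) — the zones act as resistances in series.
Σ(L/K) = 478/0.240 + 598/1.35 + 452/0.109 = 1992 + 443.0 + 4147 = 6581 d
q = ΔH / Σ(L/K) = 6.72 / 6581 = 0.001021 m/d (same in every zone)
Zone A: v = q/n = 0.001021/0.13 = 0.007854 m/d → t_A = 478/0.007854 = 60860 d
Zone B: v = q/n = 0.001021/0.37 = 0.002760 m/d → t_B = 598/0.002760 = 216700 d
Zone C: v = q/n = 0.001021/0.12 = 0.008509 m/d → t_C = 452/0.008509 = 53120 d
Total t = 60860 + 216700 + 53120 = 330700 d
   = 330700 / 365 = 906 yr

906 years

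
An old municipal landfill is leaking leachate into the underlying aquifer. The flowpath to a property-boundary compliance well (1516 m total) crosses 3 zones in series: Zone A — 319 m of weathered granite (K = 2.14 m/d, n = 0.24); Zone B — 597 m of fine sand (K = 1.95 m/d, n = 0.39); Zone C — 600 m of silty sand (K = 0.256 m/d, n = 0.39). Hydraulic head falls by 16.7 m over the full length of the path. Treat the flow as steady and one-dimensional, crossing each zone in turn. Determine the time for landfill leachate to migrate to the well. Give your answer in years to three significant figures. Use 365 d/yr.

250 years

Continuity: the same q passes through each zone, so ΔH = q·Σ(L_j/K_j) — the zones act as resistances in series.
Σ(L/K) = 319/2.14 + 597/1.95 + 600/0.256 = 149.1 + 306.2 + 2344 = 2799 d
q = ΔH / Σ(L/K) = 16.7 / 2799 = 0.005966 m/d (same in every zone)
Zone A: v = q/n = 0.005966/0.24 = 0.02486 m/d → t_A = 319/0.02486 = 12830 d
Zone B: v = q/n = 0.005966/0.39 = 0.01530 m/d → t_B = 597/0.01530 = 39020 d
Zone C: v = q/n = 0.005966/0.39 = 0.01530 m/d → t_C = 600/0.01530 = 39220 d
Total t = 12830 + 39020 + 39220 = 91070 d
   = 91070 / 365 = 250 yr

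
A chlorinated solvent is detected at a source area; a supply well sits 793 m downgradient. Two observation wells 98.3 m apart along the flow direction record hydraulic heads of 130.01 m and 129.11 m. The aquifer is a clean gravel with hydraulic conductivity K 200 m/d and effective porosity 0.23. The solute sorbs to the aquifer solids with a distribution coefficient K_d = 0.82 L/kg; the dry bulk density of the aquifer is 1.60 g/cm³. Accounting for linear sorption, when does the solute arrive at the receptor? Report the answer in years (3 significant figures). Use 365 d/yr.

Hydraulic gradient i = (130.01 − 129.11) / 98.3 = 0.90 / 98.3 = 0.009156
q = Ki = 200 × 0.009156 = 1.831 m/d
Seepage velocity v = q / n = 1.831 / 0.23 = 7.961 m/d
Retardation R = 1 + ρ_b·K_d/n = 1 + 1.60×0.82/0.23 = 6.704
Contaminant velocity v_c = v/R = 7.961/6.704 = 1.188 m/d
t = L/v_c = 793/1.188 = 667.8 d
   = 667.8/365 = 1.83 yr

1.83 years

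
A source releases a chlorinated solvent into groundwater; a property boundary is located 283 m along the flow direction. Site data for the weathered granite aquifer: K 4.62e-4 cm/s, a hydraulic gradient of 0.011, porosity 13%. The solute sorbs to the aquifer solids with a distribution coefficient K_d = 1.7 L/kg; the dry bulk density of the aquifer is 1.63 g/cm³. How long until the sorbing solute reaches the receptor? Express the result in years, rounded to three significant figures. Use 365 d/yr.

K = 4.62e-4 cm/s × 864 = 0.3992 m/d
Darcy flux q = K·i = 0.3992 × 0.011 = 0.004391 m/d
v = Ki/n = 0.3992·0.011/0.13 = 0.03378 m/d
Retardation R = 1 + ρ_b·K_d/n = 1 + 1.63×1.7/0.13 = 22.32
Contaminant velocity v_c = v/R = 0.03378/22.32 = 0.001514 m/d
t = L/v_c = 283/0.001514 = 187000 d
   = 187000/365 = 512 yr

512 years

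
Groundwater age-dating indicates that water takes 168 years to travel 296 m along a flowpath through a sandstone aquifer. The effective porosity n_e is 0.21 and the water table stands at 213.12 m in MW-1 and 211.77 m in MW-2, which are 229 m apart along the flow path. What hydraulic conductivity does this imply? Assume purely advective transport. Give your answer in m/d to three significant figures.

Hydraulic gradient i = (213.12 − 211.77) / 229 = 1.35 / 229 = 0.005895
t = 168 years = 61320 d
v = L / t = 296 / 61320 = 0.004827 m/d
K = v · n / i = 0.004827 × 0.21 / 0.005895 = 0.172 m/d

0.172 m/d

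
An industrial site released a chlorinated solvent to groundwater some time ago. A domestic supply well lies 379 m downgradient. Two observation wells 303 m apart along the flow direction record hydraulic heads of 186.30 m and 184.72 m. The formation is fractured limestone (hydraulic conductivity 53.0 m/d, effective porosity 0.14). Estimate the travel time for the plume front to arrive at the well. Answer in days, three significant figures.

Hydraulic gradient i = (186.30 − 184.72) / 303 = 1.58 / 303 = 0.005215
Specific discharge q = 53.0 × 0.005215 = 0.2764 m/d
v = Ki/n = 53.0·0.005215/0.14 = 1.974 m/d
t = L / v = 379 / 1.974 = 192.0 d

192 days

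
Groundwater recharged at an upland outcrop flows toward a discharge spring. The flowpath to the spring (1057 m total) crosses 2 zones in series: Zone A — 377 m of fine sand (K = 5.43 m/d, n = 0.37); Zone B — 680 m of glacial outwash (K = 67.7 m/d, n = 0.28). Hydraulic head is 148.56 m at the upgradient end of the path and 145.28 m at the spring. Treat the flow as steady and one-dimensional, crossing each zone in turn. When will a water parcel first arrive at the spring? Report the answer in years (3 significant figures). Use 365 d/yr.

Total head drop ΔH = 148.56 − 145.28 = 3.28 m
Steady 1-D flow in series ⇒ the Darcy flux q is identical in every zone and the zone head losses add (resistances L/K in series).
Σ(L/K) = 377/5.43 + 680/67.7 = 69.43 + 10.04 = 79.47 d
q = ΔH / Σ(L/K) = 3.28 / 79.47 = 0.04127 m/d (same in every zone)
Zone A: v = q/n = 0.04127/0.37 = 0.1115 m/d → t_A = 377/0.1115 = 3380 d
Zone B: v = q/n = 0.04127/0.28 = 0.1474 m/d → t_B = 680/0.1474 = 4613 d
Total t = 3380 + 4613 = 7993 d
   = 7993 / 365 = 21.9 yr

21.9 years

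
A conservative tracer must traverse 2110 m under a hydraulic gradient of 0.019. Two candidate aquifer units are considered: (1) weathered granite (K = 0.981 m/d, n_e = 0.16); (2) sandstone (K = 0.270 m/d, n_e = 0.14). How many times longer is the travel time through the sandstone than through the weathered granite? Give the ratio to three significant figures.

Unit 1 (weathered granite): v = 0.981×0.019/0.16 = 0.1165 m/d, t = 2110/0.1165 = 18110 d
Unit 2 (sandstone): v = 0.270×0.019/0.14 = 0.03664 m/d, t = 2110/0.03664 = 57580 d
t(sandstone) / t(weathered granite) = 57580/18110 = 3.18

3.18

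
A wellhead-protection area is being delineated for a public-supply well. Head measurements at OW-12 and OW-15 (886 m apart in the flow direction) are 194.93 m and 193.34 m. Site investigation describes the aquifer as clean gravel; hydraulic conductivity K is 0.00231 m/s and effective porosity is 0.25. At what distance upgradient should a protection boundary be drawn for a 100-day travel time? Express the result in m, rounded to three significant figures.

143 m

Hydraulic gradient i = (194.93 − 193.34) / 886 = 1.59 / 886 = 0.001795
K = 0.00231 m/s × 86400 s/d = 199.6 m/d
Darcy flux q = K·i = 199.6 × 0.001795 = 0.3582 m/d
v_s = q/n_e = 0.3582/0.25 = 1.433 m/d
L = v × T = 1.433 × 100 = 143.3 m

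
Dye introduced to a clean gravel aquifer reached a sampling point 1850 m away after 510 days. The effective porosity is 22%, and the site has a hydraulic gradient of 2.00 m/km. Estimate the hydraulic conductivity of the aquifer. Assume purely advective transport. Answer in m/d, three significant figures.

v = L / t = 1850 / 510 = 3.627 m/d
K = v · n / i = 3.627 × 0.22 / 0.0020 = 399 m/d

399 m/d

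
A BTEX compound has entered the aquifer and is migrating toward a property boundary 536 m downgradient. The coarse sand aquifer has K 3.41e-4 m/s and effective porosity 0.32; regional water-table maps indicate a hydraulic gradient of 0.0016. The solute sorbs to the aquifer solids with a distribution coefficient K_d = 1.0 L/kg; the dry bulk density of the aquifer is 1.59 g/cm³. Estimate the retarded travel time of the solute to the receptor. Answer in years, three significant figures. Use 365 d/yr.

59.5 years

K = 3.41e-4 m/s × 86400 s/d = 29.46 m/d
Darcy flux q = K·i = 29.46 × 0.0016 = 0.04714 m/d
Seepage velocity v = q / n = 0.04714 / 0.32 = 0.1473 m/d
Retardation R = 1 + ρ_b·K_d/n = 1 + 1.59×1.0/0.32 = 5.969
Contaminant velocity v_c = v/R = 0.1473/5.969 = 0.02468 m/d
t = L/v_c = 536/0.02468 = 21720 d
   = 21720/365 = 59.5 yr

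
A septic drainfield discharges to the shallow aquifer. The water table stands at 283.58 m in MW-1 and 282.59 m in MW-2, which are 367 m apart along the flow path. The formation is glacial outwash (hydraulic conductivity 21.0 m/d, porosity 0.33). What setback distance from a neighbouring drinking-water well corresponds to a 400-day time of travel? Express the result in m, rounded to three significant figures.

Hydraulic gradient i = (283.58 − 282.59) / 367 = 0.99 / 367 = 0.002698
q = Ki = 21.0 × 0.002698 = 0.05665 m/d
v = Ki/n = 21.0·0.002698/0.33 = 0.1717 m/d
L = v × T = 0.1717 × 400 = 68.66 m

68.7 m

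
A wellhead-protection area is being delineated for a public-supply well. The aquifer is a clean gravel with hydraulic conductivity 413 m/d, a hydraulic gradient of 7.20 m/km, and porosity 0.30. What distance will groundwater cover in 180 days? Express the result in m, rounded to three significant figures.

1780 m

q = Ki = 413 × 0.0072 = 2.974 m/d
v_s = q/n_e = 2.974/0.30 = 9.912 m/d
L = v × T = 9.912 × 180 = 1784 m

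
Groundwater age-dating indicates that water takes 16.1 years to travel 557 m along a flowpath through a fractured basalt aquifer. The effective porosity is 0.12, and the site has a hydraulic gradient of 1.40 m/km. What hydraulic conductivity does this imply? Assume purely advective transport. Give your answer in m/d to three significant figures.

8.12 m/d

t = 16.1 years = 5877 d
v = L / t = 557 / 5877 = 0.09478 m/d
K = v · n / i = 0.09478 × 0.12 / 0.0014 = 8.12 m/d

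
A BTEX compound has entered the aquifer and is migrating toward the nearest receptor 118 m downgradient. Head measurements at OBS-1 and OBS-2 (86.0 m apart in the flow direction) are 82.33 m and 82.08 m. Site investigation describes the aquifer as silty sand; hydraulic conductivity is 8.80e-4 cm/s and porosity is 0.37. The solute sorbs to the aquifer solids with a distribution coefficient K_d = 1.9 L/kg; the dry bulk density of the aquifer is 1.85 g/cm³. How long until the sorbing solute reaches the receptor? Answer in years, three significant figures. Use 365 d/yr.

568 years

Hydraulic gradient i = (82.33 − 82.08) / 86.0 = 0.25 / 86.0 = 0.002907
K = 8.80e-4 cm/s × 864 = 0.7603 m/d
Darcy flux q = K·i = 0.7603 × 0.002907 = 0.002210 m/d
v = Ki/n = 0.7603·0.002907/0.37 = 0.005974 m/d
Retardation R = 1 + ρ_b·K_d/n = 1 + 1.85×1.9/0.37 = 10.50
Contaminant velocity v_c = v/R = 0.005974/10.50 = 5.689e-4 m/d
t = L/v_c = 118/5.689e-4 = 207400 d
   = 207400/365 = 568 yr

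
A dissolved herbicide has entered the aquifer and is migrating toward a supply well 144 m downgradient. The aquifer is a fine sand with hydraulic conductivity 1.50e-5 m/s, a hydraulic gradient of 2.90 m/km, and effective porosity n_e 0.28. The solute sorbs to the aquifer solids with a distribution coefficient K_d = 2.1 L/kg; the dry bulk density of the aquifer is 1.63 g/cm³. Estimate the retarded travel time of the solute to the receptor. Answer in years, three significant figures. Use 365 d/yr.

389 years

K = 1.50e-5 m/s × 86400 s/d = 1.296 m/d
Darcy flux q = K·i = 1.296 × 0.0029 = 0.003758 m/d
Average linear velocity = 0.003758 / 0.28 = 0.01342 m/d
Retardation R = 1 + ρ_b·K_d/n = 1 + 1.63×2.1/0.28 = 13.23
Contaminant velocity v_c = v/R = 0.01342/13.23 = 0.001015 m/d
t = L/v_c = 144/0.001015 = 141900 d
   = 141900/365 = 389 yr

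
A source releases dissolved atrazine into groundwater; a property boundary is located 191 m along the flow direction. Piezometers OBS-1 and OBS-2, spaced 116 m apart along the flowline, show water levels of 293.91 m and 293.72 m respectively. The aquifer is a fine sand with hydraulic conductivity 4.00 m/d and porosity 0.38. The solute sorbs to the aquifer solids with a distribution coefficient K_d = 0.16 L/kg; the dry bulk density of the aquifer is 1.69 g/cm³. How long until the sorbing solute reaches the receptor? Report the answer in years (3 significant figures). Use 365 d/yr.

51.9 years

Hydraulic gradient i = (293.91 − 293.72) / 116 = 0.19 / 116 = 0.001638
Darcy flux q = K·i = 4.00 × 0.001638 = 0.006552 m/d
Average linear velocity = 0.006552 / 0.38 = 0.01724 m/d
Retardation R = 1 + ρ_b·K_d/n = 1 + 1.69×0.16/0.38 = 1.712
Contaminant velocity v_c = v/R = 0.01724/1.712 = 0.01007 m/d
t = L/v_c = 191/0.01007 = 18960 d
   = 18960/365 = 51.9 yr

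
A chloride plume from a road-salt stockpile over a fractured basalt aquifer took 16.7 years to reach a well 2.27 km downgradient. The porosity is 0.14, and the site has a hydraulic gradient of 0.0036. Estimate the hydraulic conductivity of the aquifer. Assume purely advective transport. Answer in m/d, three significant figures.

t = 16.7 years = 6096 d
L = 2.27 km = 2270 m
v = L / t = 2270 / 6096 = 0.3724 m/d
K = v · n / i = 0.3724 × 0.14 / 0.0036 = 14.5 m/d

14.5 m/d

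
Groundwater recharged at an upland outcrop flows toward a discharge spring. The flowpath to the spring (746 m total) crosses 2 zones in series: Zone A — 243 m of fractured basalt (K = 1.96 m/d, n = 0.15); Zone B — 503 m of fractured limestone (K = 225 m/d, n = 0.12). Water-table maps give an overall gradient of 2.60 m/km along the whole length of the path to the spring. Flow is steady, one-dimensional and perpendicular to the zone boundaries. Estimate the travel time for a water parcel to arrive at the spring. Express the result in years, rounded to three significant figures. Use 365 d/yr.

17.3 years

Continuity: the same q passes through each zone, so ΔH = q·Σ(L_j/K_j) — the zones act as resistances in series.
Σ(L/K) = 243/1.96 + 503/225 = 124.0 + 2.236 = 126.2 d
K_eq = L_total / Σ(L/K) = 746 / 126.2 = 5.911 m/d
q = K_eq · i = 5.911 × 0.0026 = 0.01537 m/d (same in every zone)
Zone A: v = q/n = 0.01537/0.15 = 0.1024 m/d → t_A = 243/0.1024 = 2372 d
Zone B: v = q/n = 0.01537/0.12 = 0.1281 m/d → t_B = 503/0.1281 = 3928 d
Total t = 2372 + 3928 = 6300 d
   = 6300 / 365 = 17.3 yr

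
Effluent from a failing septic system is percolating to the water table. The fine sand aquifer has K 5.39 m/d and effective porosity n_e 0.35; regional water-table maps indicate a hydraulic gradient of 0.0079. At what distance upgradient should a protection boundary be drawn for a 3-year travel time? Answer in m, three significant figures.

Darcy flux q = K·i = 5.39 × 0.0079 = 0.04258 m/d
v_s = q/n_e = 0.04258/0.35 = 0.1217 m/d
T = 3 yr × 365 = 1095 d
L = v × T = 0.1217 × 1095 = 133.2 m

133 m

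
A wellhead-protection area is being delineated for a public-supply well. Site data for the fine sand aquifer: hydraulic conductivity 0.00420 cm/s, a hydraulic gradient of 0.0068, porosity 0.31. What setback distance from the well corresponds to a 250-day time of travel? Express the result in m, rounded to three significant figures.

K = 0.00420 cm/s × 864 = 3.629 m/d
Specific discharge q = 3.629 × 0.0068 = 0.02468 m/d
Seepage velocity v = q / n = 0.02468 / 0.31 = 0.07960 m/d
L = v × T = 0.07960 × 250 = 19.90 m

19.9 m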